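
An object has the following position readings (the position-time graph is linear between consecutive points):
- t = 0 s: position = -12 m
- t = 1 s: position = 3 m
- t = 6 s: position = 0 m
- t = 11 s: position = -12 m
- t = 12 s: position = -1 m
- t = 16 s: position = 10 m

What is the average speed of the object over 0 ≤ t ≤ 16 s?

3.25 m/s

Average speed = (total path length)/(elapsed time); on a piecewise-linear x-t graph the path length is Σ|Δx|.
0–1 s: |Δx| = |3 − -12| = 15 m
1–6 s: |Δx| = |0 − 3| = 3 m
6–11 s: |Δx| = |-12 − 0| = 12 m
11–12 s: |Δx| = |-1 − -12| = 11 m
12–16 s: |Δx| = |10 − -1| = 11 m
Total path = 52 m; average speed = 52/16 = 3.25 m/s.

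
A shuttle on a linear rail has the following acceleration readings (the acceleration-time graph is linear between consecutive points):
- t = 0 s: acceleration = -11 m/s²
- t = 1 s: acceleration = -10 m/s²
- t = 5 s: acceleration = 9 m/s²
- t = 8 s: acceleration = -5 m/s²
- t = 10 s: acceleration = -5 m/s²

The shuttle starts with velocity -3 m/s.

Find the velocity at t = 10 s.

Δv equals the area under the a-t graph; then v = v₀ + Δv.
0–1 s: ½(-11 + -10)(1) = -10.5 m/s
1–5 s: ½(-10 + 9)(4) = -2 m/s
5–8 s: ½(9 + -5)(3) = 6 m/s
8–10 s: -5 × 2 = -10 m/s
Δv = -16.5 m/s, so v(10) = -3 + (-16.5) = -19.5 m/s.

-19.5 m/s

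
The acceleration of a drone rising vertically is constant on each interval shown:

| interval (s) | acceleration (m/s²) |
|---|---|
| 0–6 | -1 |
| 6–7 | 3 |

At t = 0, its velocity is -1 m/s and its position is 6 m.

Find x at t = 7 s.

-23.5 m

On each constant-a segment, Δv = aΔt and Δx = v₀Δt + ½aΔt²; chain segment to segment.
0–6 s: v starts -1 m/s; Δx = -1·6 + ½·-1·6² = -24 m; v ends -7 m/s.
6–7 s: v starts -7 m/s; Δx = -7·1 + ½·3·1² = -5.5 m; v ends -4 m/s.
x(7) = 6 + Σ Δx = -23.5 m.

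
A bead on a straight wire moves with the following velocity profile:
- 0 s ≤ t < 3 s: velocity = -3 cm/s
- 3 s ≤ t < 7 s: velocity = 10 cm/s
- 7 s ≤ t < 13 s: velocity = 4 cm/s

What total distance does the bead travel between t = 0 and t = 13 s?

Distance (not displacement) is the total path length: add the absolute areas under v-t.
0–3 s: |-3| × 3 = 9 cm
3–7 s: |10| × 4 = 40 cm
7–13 s: |4| × 6 = 24 cm
Total distance = 73 cm

73 cm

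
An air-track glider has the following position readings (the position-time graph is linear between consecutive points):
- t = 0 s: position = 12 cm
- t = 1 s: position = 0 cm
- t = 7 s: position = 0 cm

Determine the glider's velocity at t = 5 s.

Velocity is the slope of the x-t graph on 1–7 s: (0 − 0)/(7 − 1) = 0 cm/s.

0 cm/s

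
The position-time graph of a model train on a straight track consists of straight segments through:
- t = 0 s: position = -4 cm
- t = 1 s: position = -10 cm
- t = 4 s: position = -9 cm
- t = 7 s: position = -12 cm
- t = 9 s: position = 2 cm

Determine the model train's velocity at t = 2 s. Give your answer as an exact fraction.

1/3 cm/s

Velocity is the slope of the x-t graph on 1–4 s: (-9 − -10)/(4 − 1) = 1/3 cm/s.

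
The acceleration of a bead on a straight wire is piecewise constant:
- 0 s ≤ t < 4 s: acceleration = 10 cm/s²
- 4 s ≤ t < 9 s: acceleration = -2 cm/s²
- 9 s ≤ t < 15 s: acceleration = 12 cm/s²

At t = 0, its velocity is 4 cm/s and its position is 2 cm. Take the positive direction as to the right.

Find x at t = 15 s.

713 cm

On each constant-a segment, Δv = aΔt and Δx = v₀Δt + ½aΔt²; chain segment to segment.
0–4 s: v starts 4 cm/s; Δx = 4·4 + ½·10·4² = 96 cm; v ends 44 cm/s.
4–9 s: v starts 44 cm/s; Δx = 44·5 + ½·-2·5² = 195 cm; v ends 34 cm/s.
9–15 s: v starts 34 cm/s; Δx = 34·6 + ½·12·6² = 420 cm; v ends 106 cm/s.
x(15) = 2 + Σ Δx = 713 cm.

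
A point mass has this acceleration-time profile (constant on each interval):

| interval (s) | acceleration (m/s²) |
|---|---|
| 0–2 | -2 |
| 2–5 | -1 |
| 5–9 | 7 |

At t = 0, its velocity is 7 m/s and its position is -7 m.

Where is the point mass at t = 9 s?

63.5 m

On each constant-a segment, Δv = aΔt and Δx = v₀Δt + ½aΔt²; chain segment to segment.
0–2 s: v starts 7 m/s; Δx = 7·2 + ½·-2·2² = 10 m; v ends 3 m/s.
2–5 s: v starts 3 m/s; Δx = 3·3 + ½·-1·3² = 4.5 m; v ends 0 m/s.
5–9 s: v starts 0 m/s; Δx = 0·4 + ½·7·4² = 56 m; v ends 28 m/s.
x(9) = -7 + Σ Δx = 63.5 m.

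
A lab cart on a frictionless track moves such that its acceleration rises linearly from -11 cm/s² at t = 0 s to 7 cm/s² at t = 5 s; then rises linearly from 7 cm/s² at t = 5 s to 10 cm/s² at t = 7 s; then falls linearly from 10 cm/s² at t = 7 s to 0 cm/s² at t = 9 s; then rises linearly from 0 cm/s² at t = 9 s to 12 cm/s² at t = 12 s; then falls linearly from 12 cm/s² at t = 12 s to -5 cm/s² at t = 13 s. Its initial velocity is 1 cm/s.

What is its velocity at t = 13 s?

Δv equals the area under the a-t graph; then v = v₀ + Δv.
0–5 s: ½(-11 + 7)(5) = -10 cm/s
5–7 s: ½(7 + 10)(2) = 17 cm/s
7–9 s: ½(10 + 0)(2) = 10 cm/s
9–12 s: ½(0 + 12)(3) = 18 cm/s
12–13 s: ½(12 + -5)(1) = 3.5 cm/s
Δv = 38.5 cm/s, so v(13) = 1 + (38.5) = 39.5 cm/s.

39.5 cm/s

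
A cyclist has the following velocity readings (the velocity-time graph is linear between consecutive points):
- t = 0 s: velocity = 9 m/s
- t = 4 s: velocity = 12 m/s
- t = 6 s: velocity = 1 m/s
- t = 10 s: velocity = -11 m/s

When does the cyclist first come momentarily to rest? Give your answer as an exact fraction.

t = 19/3 s

v changes sign on 6–10 s (from 1 to -11); the graph is linear there, so v = 0 at t = 6 + (-1)·(10 − 6)/(-11 − 1) = 19/3 s.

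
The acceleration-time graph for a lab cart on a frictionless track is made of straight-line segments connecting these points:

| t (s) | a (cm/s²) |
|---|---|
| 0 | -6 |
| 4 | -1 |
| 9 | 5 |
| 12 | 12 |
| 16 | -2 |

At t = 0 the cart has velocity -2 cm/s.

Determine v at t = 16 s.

Δv equals the area under the a-t graph; then v = v₀ + Δv.
0–4 s: ½(-6 + -1)(4) = -14 cm/s
4–9 s: ½(-1 + 5)(5) = 10 cm/s
9–12 s: ½(5 + 12)(3) = 25.5 cm/s
12–16 s: ½(12 + -2)(4) = 20 cm/s
Δv = 41.5 cm/s, so v(16) = -2 + (41.5) = 39.5 cm/s.

39.5 cm/s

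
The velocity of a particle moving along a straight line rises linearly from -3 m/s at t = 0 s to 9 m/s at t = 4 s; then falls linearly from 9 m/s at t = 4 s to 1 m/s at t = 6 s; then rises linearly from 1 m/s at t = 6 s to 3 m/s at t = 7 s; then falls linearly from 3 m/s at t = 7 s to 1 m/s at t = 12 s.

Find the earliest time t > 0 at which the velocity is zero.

t = 1 s

v changes sign on 0–4 s (from -3 to 9); the graph is linear there, so v = 0 at t = 0 + (3)·(4 − 0)/(9 − -3) = 1 s.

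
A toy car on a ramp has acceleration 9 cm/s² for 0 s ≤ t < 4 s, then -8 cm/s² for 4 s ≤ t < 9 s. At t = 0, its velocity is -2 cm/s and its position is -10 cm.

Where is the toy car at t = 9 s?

124 cm

On each constant-a segment, Δv = aΔt and Δx = v₀Δt + ½aΔt²; chain segment to segment.
0–4 s: v starts -2 cm/s; Δx = -2·4 + ½·9·4² = 64 cm; v ends 34 cm/s.
4–9 s: v starts 34 cm/s; Δx = 34·5 + ½·-8·5² = 70 cm; v ends -6 cm/s.
x(9) = -10 + Σ Δx = 124 cm.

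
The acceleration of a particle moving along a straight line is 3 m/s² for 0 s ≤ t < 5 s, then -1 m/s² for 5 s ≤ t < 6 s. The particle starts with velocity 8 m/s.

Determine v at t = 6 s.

Δv equals the area under the a-t graph; then v = v₀ + Δv.
0–5 s: 3 × 5 = 15 m/s
5–6 s: -1 × 1 = -1 m/s
Δv = 14 m/s, so v(6) = 8 + (14) = 22 m/s.

22 m/s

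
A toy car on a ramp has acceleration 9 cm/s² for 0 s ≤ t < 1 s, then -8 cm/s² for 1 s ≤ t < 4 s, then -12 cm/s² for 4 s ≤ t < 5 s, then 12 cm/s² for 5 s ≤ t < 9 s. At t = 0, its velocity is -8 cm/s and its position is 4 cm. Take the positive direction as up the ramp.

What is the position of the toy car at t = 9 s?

-105.5 cm

On each constant-a segment, Δv = aΔt and Δx = v₀Δt + ½aΔt²; chain segment to segment.
0–1 s: v starts -8 cm/s; Δx = -8·1 + ½·9·1² = -3.5 cm; v ends 1 cm/s.
1–4 s: v starts 1 cm/s; Δx = 1·3 + ½·-8·3² = -33 cm; v ends -23 cm/s.
4–5 s: v starts -23 cm/s; Δx = -23·1 + ½·-12·1² = -29 cm; v ends -35 cm/s.
5–9 s: v starts -35 cm/s; Δx = -35·4 + ½·12·4² = -44 cm; v ends 13 cm/s.
x(9) = 4 + Σ Δx = -105.5 cm.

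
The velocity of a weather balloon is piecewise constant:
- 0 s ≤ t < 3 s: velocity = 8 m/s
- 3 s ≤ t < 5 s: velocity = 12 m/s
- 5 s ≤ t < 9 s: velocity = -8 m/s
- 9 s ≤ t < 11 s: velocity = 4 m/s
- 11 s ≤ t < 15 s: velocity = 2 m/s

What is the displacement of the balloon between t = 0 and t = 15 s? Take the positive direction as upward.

Displacement is the signed area under the v-t curve.
0–3 s: 8 × 3 = 24 m
3–5 s: 12 × 2 = 24 m
5–9 s: -8 × 4 = -32 m
9–11 s: 4 × 2 = 8 m
11–15 s: 2 × 4 = 8 m
Net displacement = 32 m

32 m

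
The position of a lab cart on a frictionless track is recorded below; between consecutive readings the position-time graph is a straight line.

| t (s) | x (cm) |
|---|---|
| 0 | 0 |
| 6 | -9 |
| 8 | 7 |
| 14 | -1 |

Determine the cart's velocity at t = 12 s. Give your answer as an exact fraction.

-4/3 cm/s

Velocity is the slope of the x-t graph on 8–14 s: (-1 − 7)/(14 − 8) = -4/3 cm/s.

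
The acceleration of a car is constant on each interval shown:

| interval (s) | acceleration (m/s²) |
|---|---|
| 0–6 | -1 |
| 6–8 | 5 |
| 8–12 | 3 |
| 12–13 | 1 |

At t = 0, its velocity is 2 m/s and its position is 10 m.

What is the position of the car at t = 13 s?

On each constant-a segment, Δv = aΔt and Δx = v₀Δt + ½aΔt²; chain segment to segment.
0–6 s: v starts 2 m/s; Δx = 2·6 + ½·-1·6² = -6 m; v ends -4 m/s.
6–8 s: v starts -4 m/s; Δx = -4·2 + ½·5·2² = 2 m; v ends 6 m/s.
8–12 s: v starts 6 m/s; Δx = 6·4 + ½·3·4² = 48 m; v ends 18 m/s.
12–13 s: v starts 18 m/s; Δx = 18·1 + ½·1·1² = 18.5 m; v ends 19 m/s.
x(13) = 10 + Σ Δx = 72.5 m.

72.5 m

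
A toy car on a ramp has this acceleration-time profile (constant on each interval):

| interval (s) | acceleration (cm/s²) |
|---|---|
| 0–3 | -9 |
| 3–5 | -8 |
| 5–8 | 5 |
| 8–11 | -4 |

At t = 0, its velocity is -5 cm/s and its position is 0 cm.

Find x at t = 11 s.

On each constant-a segment, Δv = aΔt and Δx = v₀Δt + ½aΔt²; chain segment to segment.
0–3 s: v starts -5 cm/s; Δx = -5·3 + ½·-9·3² = -55.5 cm; v ends -32 cm/s.
3–5 s: v starts -32 cm/s; Δx = -32·2 + ½·-8·2² = -80 cm; v ends -48 cm/s.
5–8 s: v starts -48 cm/s; Δx = -48·3 + ½·5·3² = -121.5 cm; v ends -33 cm/s.
8–11 s: v starts -33 cm/s; Δx = -33·3 + ½·-4·3² = -117 cm; v ends -45 cm/s.
x(11) = 0 + Σ Δx = -374 cm.

-374 cm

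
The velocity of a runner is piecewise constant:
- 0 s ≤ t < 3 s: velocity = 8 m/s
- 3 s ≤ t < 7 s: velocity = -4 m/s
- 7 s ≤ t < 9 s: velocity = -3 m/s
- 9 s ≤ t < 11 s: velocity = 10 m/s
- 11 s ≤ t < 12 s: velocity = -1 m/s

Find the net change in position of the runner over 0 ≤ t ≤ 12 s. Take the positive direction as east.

21 m

Net displacement equals the area under the velocity-time graph (areas below the axis count negative).
0–3 s: 8 × 3 = 24 m
3–7 s: -4 × 4 = -16 m
7–9 s: -3 × 2 = -6 m
9–11 s: 10 × 2 = 20 m
11–12 s: -1 × 1 = -1 m
Net displacement = 21 m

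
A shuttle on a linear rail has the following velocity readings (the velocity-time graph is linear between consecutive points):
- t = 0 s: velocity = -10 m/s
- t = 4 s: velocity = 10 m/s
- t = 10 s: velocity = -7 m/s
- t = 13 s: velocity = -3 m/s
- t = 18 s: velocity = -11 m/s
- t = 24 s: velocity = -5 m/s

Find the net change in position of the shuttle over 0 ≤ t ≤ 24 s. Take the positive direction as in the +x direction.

-89 m

Net displacement equals the area under the velocity-time graph (areas below the axis count negative).
0–4 s: ½(-10 + 10)(4) = 0 m
4–10 s: ½(10 + -7)(6) = 9 m
10–13 s: ½(-7 + -3)(3) = -15 m
13–18 s: ½(-3 + -11)(5) = -35 m
18–24 s: ½(-11 + -5)(6) = -48 m
Net displacement = -89 m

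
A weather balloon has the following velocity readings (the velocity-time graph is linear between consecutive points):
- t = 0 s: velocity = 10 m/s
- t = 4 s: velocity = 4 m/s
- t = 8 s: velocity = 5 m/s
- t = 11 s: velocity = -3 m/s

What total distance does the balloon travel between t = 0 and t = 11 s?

Total distance travelled is ∫|v| dt — sum the magnitudes of each area piece.
0–4 s: |½(10 + 4)(4)| = 28 m
4–8 s: |½(4 + 5)(4)| = 18 m
8–11 s: v = 0 at t = 9.875 s; triangle areas 4.6875 + 1.6875 = 6.375 m
Total distance = 52.375 m

52.375 m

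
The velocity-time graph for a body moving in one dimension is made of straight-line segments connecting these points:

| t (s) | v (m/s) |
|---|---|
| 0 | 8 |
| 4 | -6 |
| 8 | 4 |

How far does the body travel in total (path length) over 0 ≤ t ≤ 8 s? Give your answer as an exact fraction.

864/35 m

Total distance travelled is ∫|v| dt — sum the magnitudes of each area piece.
0–4 s: v = 0 at t = 16/7 s; triangle areas 64/7 + 36/7 = 100/7 m
4–8 s: v = 0 at t = 6.4 s; triangle areas 7.2 + 3.2 = 10.4 m
Total distance = 864/35 m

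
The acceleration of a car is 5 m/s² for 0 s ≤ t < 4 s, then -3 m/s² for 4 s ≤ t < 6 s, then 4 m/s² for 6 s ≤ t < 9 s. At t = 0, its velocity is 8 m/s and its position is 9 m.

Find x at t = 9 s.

On each constant-a segment, Δv = aΔt and Δx = v₀Δt + ½aΔt²; chain segment to segment.
0–4 s: v starts 8 m/s; Δx = 8·4 + ½·5·4² = 72 m; v ends 28 m/s.
4–6 s: v starts 28 m/s; Δx = 28·2 + ½·-3·2² = 50 m; v ends 22 m/s.
6–9 s: v starts 22 m/s; Δx = 22·3 + ½·4·3² = 84 m; v ends 34 m/s.
x(9) = 9 + Σ Δx = 215 m.

215 m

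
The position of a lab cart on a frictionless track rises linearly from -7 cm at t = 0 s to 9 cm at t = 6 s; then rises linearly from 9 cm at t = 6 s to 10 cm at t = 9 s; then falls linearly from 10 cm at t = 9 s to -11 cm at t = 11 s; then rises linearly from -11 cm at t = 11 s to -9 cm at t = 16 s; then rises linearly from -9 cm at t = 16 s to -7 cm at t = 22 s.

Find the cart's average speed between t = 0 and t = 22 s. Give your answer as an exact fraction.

21/11 cm/s

Average speed = (total path length)/(elapsed time); on a piecewise-linear x-t graph the path length is Σ|Δx|.
0–6 s: |Δx| = |9 − -7| = 16 cm
6–9 s: |Δx| = |10 − 9| = 1 cm
9–11 s: |Δx| = |-11 − 10| = 21 cm
11–16 s: |Δx| = |-9 − -11| = 2 cm
16–22 s: |Δx| = |-7 − -9| = 2 cm
Total path = 42 cm; average speed = 42/22 = 21/11 cm/s.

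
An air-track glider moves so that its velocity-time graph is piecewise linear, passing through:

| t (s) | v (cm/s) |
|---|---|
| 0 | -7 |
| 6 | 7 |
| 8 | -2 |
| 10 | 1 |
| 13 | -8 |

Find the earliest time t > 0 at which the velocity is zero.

t = 3 s

v changes sign on 0–6 s (from -7 to 7); the graph is linear there, so v = 0 at t = 0 + (7)·(6 − 0)/(7 − -7) = 3 s.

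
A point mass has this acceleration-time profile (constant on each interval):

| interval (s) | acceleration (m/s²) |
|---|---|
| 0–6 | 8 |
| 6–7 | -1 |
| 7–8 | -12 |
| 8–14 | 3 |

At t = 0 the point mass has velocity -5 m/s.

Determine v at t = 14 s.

Δv equals the area under the a-t graph; then v = v₀ + Δv.
0–6 s: 8 × 6 = 48 m/s
6–7 s: -1 × 1 = -1 m/s
7–8 s: -12 × 1 = -12 m/s
8–14 s: 3 × 6 = 18 m/s
Δv = 53 m/s, so v(14) = -5 + (53) = 48 m/s.

48 m/s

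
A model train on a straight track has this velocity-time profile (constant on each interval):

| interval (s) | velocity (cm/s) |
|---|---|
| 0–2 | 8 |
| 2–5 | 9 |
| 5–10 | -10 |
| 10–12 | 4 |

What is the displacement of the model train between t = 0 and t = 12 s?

1 cm

Displacement is the signed area under the v-t curve.
0–2 s: 8 × 2 = 16 cm
2–5 s: 9 × 3 = 27 cm
5–10 s: -10 × 5 = -50 cm
10–12 s: 4 × 2 = 8 cm
Net displacement = 1 cm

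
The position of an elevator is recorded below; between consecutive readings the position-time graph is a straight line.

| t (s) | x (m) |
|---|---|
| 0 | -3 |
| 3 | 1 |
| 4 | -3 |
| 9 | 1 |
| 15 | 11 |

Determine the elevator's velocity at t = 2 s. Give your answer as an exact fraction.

4/3 m/s

Velocity is the slope of the x-t graph on 0–3 s: (1 − -3)/(3 − 0) = 4/3 m/s.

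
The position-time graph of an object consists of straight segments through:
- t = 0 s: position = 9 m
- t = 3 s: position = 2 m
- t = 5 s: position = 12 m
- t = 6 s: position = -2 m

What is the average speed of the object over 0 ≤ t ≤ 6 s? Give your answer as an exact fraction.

31/6 m/s

Average speed = (total path length)/(elapsed time); on a piecewise-linear x-t graph the path length is Σ|Δx|.
0–3 s: |Δx| = |2 − 9| = 7 m
3–5 s: |Δx| = |12 − 2| = 10 m
5–6 s: |Δx| = |-2 − 12| = 14 m
Total path = 31 m; average speed = 31/6 = 31/6 m/s.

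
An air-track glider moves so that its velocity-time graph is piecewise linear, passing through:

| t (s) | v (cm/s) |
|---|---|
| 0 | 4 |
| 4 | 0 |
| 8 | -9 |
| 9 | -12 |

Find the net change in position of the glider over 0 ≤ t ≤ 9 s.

-20.5 cm

Net displacement equals the area under the velocity-time graph (areas below the axis count negative).
0–4 s: ½(4 + 0)(4) = 8 cm
4–8 s: ½(0 + -9)(4) = -18 cm
8–9 s: ½(-9 + -12)(1) = -10.5 cm
Net displacement = -20.5 cm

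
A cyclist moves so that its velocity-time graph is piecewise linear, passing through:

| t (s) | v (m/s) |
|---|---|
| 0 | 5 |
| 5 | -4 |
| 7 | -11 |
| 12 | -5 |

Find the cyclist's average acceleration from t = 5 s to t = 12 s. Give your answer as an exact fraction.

Average acceleration = Δv/Δt = (-5 − -4)/(12 − 5) = -1/7 m/s².

-1/7 m/s²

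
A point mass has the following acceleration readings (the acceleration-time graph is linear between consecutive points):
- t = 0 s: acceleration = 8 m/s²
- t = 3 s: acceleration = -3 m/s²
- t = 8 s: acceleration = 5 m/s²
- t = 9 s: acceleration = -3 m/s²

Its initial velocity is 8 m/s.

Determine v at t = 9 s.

21.5 m/s

Δv equals the area under the a-t graph; then v = v₀ + Δv.
0–3 s: ½(8 + -3)(3) = 7.5 m/s
3–8 s: ½(-3 + 5)(5) = 5 m/s
8–9 s: ½(5 + -3)(1) = 1 m/s
Δv = 13.5 m/s, so v(9) = 8 + (13.5) = 21.5 m/s.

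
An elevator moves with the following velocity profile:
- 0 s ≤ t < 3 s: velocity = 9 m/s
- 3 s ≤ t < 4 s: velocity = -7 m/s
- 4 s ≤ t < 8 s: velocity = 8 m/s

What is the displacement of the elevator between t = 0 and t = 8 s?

52 m

Net displacement equals the area under the velocity-time graph (areas below the axis count negative).
0–3 s: 9 × 3 = 27 m
3–4 s: -7 × 1 = -7 m
4–8 s: 8 × 4 = 32 m
Net displacement = 52 m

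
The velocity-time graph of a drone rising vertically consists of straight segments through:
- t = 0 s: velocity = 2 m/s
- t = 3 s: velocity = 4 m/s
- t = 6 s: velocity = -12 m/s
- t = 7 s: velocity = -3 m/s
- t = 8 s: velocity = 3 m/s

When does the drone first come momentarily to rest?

v changes sign on 3–6 s (from 4 to -12); the graph is linear there, so v = 0 at t = 3 + (-4)·(6 − 3)/(-12 − 4) = 3.75 s.

t = 3.75 s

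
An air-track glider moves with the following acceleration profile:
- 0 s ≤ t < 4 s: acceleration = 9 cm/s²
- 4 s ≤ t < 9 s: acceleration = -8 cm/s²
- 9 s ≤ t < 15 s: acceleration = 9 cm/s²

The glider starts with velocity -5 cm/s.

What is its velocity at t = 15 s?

Δv equals the area under the a-t graph; then v = v₀ + Δv.
0–4 s: 9 × 4 = 36 cm/s
4–9 s: -8 × 5 = -40 cm/s
9–15 s: 9 × 6 = 54 cm/s
Δv = 50 cm/s, so v(15) = -5 + (50) = 45 cm/s.

45 cm/s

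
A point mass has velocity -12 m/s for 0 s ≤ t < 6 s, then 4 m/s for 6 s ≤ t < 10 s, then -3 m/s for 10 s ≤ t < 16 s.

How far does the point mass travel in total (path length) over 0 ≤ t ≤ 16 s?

Distance (not displacement) is the total path length: add the absolute areas under v-t.
0–6 s: |-12| × 6 = 72 m
6–10 s: |4| × 4 = 16 m
10–16 s: |-3| × 6 = 18 m
Total distance = 106 m

106 m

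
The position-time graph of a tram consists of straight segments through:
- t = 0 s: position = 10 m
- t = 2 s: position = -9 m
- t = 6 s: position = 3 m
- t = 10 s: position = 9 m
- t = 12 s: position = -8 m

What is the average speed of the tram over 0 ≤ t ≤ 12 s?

4.5 m/s

Average speed = (total path length)/(elapsed time); on a piecewise-linear x-t graph the path length is Σ|Δx|.
0–2 s: |Δx| = |-9 − 10| = 19 m
2–6 s: |Δx| = |3 − -9| = 12 m
6–10 s: |Δx| = |9 − 3| = 6 m
10–12 s: |Δx| = |-8 − 9| = 17 m
Total path = 54 m; average speed = 54/12 = 4.5 m/s.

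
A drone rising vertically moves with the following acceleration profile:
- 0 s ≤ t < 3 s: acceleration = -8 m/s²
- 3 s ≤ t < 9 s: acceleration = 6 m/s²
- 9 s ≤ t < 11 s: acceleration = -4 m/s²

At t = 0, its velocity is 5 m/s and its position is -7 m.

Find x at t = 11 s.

-8 m

On each constant-a segment, Δv = aΔt and Δx = v₀Δt + ½aΔt²; chain segment to segment.
0–3 s: v starts 5 m/s; Δx = 5·3 + ½·-8·3² = -21 m; v ends -19 m/s.
3–9 s: v starts -19 m/s; Δx = -19·6 + ½·6·6² = -6 m; v ends 17 m/s.
9–11 s: v starts 17 m/s; Δx = 17·2 + ½·-4·2² = 26 m; v ends 9 m/s.
x(11) = -7 + Σ Δx = -8 m.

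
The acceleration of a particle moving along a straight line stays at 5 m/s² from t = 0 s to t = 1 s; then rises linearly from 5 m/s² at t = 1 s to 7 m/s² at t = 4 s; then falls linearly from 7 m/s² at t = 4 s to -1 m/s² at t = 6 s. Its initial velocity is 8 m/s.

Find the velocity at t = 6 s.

Δv equals the area under the a-t graph; then v = v₀ + Δv.
0–1 s: 5 × 1 = 5 m/s
1–4 s: ½(5 + 7)(3) = 18 m/s
4–6 s: ½(7 + -1)(2) = 6 m/s
Δv = 29 m/s, so v(6) = 8 + (29) = 37 m/s.

37 m/s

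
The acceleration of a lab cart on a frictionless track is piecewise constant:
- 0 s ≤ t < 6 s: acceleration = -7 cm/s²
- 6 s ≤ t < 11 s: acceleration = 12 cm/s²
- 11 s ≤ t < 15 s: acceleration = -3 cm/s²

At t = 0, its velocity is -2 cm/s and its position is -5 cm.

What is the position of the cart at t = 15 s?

-173 cm

On each constant-a segment, Δv = aΔt and Δx = v₀Δt + ½aΔt²; chain segment to segment.
0–6 s: v starts -2 cm/s; Δx = -2·6 + ½·-7·6² = -138 cm; v ends -44 cm/s.
6–11 s: v starts -44 cm/s; Δx = -44·5 + ½·12·5² = -70 cm; v ends 16 cm/s.
11–15 s: v starts 16 cm/s; Δx = 16·4 + ½·-3·4² = 40 cm; v ends 4 cm/s.
x(15) = -5 + Σ Δx = -173 cm.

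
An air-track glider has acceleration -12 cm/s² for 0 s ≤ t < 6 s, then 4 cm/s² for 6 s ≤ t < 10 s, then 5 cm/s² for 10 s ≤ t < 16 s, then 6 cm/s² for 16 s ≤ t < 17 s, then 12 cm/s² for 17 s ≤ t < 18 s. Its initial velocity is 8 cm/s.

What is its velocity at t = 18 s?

Δv equals the area under the a-t graph; then v = v₀ + Δv.
0–6 s: -12 × 6 = -72 cm/s
6–10 s: 4 × 4 = 16 cm/s
10–16 s: 5 × 6 = 30 cm/s
16–17 s: 6 × 1 = 6 cm/s
17–18 s: 12 × 1 = 12 cm/s
Δv = -8 cm/s, so v(18) = 8 + (-8) = 0 cm/s.

0 cm/s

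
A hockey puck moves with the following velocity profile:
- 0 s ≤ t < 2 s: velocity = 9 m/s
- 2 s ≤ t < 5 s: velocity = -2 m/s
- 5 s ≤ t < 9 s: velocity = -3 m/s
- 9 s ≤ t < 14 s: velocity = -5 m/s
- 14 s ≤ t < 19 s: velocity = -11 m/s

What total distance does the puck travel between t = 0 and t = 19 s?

Total distance travelled is ∫|v| dt — sum the magnitudes of each area piece.
0–2 s: |9| × 2 = 18 m
2–5 s: |-2| × 3 = 6 m
5–9 s: |-3| × 4 = 12 m
9–14 s: |-5| × 5 = 25 m
14–19 s: |-11| × 5 = 55 m
Total distance = 116 m

116 m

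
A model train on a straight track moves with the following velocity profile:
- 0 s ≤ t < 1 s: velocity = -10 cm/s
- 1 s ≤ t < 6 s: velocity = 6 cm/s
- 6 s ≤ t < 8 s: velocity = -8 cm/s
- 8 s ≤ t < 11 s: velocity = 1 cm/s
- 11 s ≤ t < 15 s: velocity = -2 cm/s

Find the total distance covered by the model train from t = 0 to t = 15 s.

67 cm

Total distance travelled is ∫|v| dt — sum the magnitudes of each area piece.
0–1 s: |-10| × 1 = 10 cm
1–6 s: |6| × 5 = 30 cm
6–8 s: |-8| × 2 = 16 cm
8–11 s: |1| × 3 = 3 cm
11–15 s: |-2| × 4 = 8 cm
Total distance = 67 cm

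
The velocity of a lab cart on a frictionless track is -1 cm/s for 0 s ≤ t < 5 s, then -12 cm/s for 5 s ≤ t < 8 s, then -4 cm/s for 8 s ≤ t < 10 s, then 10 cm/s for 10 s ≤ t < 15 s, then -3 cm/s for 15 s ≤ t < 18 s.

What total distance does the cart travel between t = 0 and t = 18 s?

108 cm

Distance (not displacement) is the total path length: add the absolute areas under v-t.
0–5 s: |-1| × 5 = 5 cm
5–8 s: |-12| × 3 = 36 cm
8–10 s: |-4| × 2 = 8 cm
10–15 s: |10| × 5 = 50 cm
15–18 s: |-3| × 3 = 9 cm
Total distance = 108 cm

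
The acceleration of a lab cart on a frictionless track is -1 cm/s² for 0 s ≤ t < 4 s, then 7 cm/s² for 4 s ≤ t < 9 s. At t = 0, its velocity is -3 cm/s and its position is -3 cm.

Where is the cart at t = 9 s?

29.5 cm

On each constant-a segment, Δv = aΔt and Δx = v₀Δt + ½aΔt²; chain segment to segment.
0–4 s: v starts -3 cm/s; Δx = -3·4 + ½·-1·4² = -20 cm; v ends -7 cm/s.
4–9 s: v starts -7 cm/s; Δx = -7·5 + ½·7·5² = 52.5 cm; v ends 28 cm/s.
x(9) = -3 + Σ Δx = 29.5 cm.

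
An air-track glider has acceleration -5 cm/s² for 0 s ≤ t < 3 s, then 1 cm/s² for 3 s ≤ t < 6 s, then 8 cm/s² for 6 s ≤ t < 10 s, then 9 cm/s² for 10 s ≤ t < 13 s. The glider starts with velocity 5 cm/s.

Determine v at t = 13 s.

52 cm/s

Δv equals the area under the a-t graph; then v = v₀ + Δv.
0–3 s: -5 × 3 = -15 cm/s
3–6 s: 1 × 3 = 3 cm/s
6–10 s: 8 × 4 = 32 cm/s
10–13 s: 9 × 3 = 27 cm/s
Δv = 47 cm/s, so v(13) = 5 + (47) = 52 cm/s.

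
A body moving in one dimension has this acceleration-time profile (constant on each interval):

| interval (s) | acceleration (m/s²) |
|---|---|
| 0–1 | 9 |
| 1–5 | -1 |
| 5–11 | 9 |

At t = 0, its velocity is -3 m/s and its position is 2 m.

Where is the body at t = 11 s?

On each constant-a segment, Δv = aΔt and Δx = v₀Δt + ½aΔt²; chain segment to segment.
0–1 s: v starts -3 m/s; Δx = -3·1 + ½·9·1² = 1.5 m; v ends 6 m/s.
1–5 s: v starts 6 m/s; Δx = 6·4 + ½·-1·4² = 16 m; v ends 2 m/s.
5–11 s: v starts 2 m/s; Δx = 2·6 + ½·9·6² = 174 m; v ends 56 m/s.
x(11) = 2 + Σ Δx = 193.5 m.

193.5 m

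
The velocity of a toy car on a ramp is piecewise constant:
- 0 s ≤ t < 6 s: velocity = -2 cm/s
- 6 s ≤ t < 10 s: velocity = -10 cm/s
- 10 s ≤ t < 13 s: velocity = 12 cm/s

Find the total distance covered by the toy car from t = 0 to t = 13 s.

88 cm

Distance (not displacement) is the total path length: add the absolute areas under v-t.
0–6 s: |-2| × 6 = 12 cm
6–10 s: |-10| × 4 = 40 cm
10–13 s: |12| × 3 = 36 cm
Total distance = 88 cm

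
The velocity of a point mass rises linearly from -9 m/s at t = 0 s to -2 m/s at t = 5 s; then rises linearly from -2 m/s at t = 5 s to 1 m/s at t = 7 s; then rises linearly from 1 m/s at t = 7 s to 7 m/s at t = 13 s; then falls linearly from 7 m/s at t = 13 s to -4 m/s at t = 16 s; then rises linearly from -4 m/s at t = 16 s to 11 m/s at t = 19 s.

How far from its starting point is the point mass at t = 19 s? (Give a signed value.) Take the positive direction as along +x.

Net displacement equals the area under the velocity-time graph (areas below the axis count negative).
0–5 s: ½(-9 + -2)(5) = -27.5 m
5–7 s: ½(-2 + 1)(2) = -1 m
7–13 s: ½(1 + 7)(6) = 24 m
13–16 s: ½(7 + -4)(3) = 4.5 m
16–19 s: ½(-4 + 11)(3) = 10.5 m
Net displacement = 10.5 m

10.5 m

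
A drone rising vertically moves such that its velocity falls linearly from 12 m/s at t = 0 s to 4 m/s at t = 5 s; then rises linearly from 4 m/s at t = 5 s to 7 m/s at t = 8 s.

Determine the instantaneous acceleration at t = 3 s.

-1.6 m/s²

Acceleration is the slope of the v-t graph on 0–5 s: (4 − 12)/(5 − 0) = -1.6 m/s².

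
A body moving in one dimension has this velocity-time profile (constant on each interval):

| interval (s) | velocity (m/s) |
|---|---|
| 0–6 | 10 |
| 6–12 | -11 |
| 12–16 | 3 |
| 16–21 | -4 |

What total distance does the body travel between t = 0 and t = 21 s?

158 m

Distance (not displacement) is the total path length: add the absolute areas under v-t.
0–6 s: |10| × 6 = 60 m
6–12 s: |-11| × 6 = 66 m
12–16 s: |3| × 4 = 12 m
16–21 s: |-4| × 5 = 20 m
Total distance = 158 m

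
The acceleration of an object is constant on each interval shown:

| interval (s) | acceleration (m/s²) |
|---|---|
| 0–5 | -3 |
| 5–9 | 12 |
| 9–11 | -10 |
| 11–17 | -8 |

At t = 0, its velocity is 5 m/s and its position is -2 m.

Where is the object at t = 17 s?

61.5 m

On each constant-a segment, Δv = aΔt and Δx = v₀Δt + ½aΔt²; chain segment to segment.
0–5 s: v starts 5 m/s; Δx = 5·5 + ½·-3·5² = -12.5 m; v ends -10 m/s.
5–9 s: v starts -10 m/s; Δx = -10·4 + ½·12·4² = 56 m; v ends 38 m/s.
9–11 s: v starts 38 m/s; Δx = 38·2 + ½·-10·2² = 56 m; v ends 18 m/s.
11–17 s: v starts 18 m/s; Δx = 18·6 + ½·-8·6² = -36 m; v ends -30 m/s.
x(17) = -2 + Σ Δx = 61.5 m.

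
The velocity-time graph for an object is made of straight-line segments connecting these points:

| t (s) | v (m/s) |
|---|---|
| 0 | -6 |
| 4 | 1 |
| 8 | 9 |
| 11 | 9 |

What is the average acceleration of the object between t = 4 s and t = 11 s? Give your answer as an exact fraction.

Average acceleration = Δv/Δt = (9 − 1)/(11 − 4) = 8/7 m/s².

8/7 m/s²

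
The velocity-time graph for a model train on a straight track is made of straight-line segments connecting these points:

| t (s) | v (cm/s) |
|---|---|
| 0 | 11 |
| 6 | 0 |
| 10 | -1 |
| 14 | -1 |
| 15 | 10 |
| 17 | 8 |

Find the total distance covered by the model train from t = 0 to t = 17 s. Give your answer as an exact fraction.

1355/22 cm

Total distance travelled is ∫|v| dt — sum the magnitudes of each area piece.
0–6 s: |½(11 + 0)(6)| = 33 cm
6–10 s: |½(0 + -1)(4)| = 2 cm
10–14 s: |-1| × 4 = 4 cm
14–15 s: v = 0 at t = 155/11 s; triangle areas 1/22 + 50/11 = 101/22 cm
15–17 s: |½(10 + 8)(2)| = 18 cm
Total distance = 1355/22 cm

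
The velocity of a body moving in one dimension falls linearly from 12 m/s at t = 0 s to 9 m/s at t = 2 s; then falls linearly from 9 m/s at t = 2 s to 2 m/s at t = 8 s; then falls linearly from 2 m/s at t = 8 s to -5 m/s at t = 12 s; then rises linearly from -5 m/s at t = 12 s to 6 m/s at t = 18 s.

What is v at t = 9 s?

On 8–12 s the graph is linear from 2 to -5 m/s: v(9) = 2 + (-5 − 2)·(9 − 8)/(12 − 8) = 0.25 m/s.

0.25 m/s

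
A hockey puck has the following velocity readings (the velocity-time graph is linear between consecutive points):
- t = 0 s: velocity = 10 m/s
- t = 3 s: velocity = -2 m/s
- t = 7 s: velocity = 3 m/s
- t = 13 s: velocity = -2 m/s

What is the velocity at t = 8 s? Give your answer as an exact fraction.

13/6 m/s

On 7–13 s the graph is linear from 3 to -2 m/s: v(8) = 3 + (-2 − 3)·(8 − 7)/(13 − 7) = 13/6 m/s.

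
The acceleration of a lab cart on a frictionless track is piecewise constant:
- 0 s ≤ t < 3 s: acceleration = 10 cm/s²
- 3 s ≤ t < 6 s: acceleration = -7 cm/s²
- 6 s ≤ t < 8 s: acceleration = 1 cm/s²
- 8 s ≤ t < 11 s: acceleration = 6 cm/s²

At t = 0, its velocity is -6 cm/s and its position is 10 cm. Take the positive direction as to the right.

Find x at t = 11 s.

On each constant-a segment, Δv = aΔt and Δx = v₀Δt + ½aΔt²; chain segment to segment.
0–3 s: v starts -6 cm/s; Δx = -6·3 + ½·10·3² = 27 cm; v ends 24 cm/s.
3–6 s: v starts 24 cm/s; Δx = 24·3 + ½·-7·3² = 40.5 cm; v ends 3 cm/s.
6–8 s: v starts 3 cm/s; Δx = 3·2 + ½·1·2² = 8 cm; v ends 5 cm/s.
8–11 s: v starts 5 cm/s; Δx = 5·3 + ½·6·3² = 42 cm; v ends 23 cm/s.
x(11) = 10 + Σ Δx = 127.5 cm.

127.5 cm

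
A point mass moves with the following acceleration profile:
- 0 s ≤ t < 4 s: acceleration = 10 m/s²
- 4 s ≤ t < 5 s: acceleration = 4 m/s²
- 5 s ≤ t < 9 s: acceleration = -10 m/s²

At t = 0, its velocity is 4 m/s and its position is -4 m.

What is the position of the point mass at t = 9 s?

250 m

On each constant-a segment, Δv = aΔt and Δx = v₀Δt + ½aΔt²; chain segment to segment.
0–4 s: v starts 4 m/s; Δx = 4·4 + ½·10·4² = 96 m; v ends 44 m/s.
4–5 s: v starts 44 m/s; Δx = 44·1 + ½·4·1² = 46 m; v ends 48 m/s.
5–9 s: v starts 48 m/s; Δx = 48·4 + ½·-10·4² = 112 m; v ends 8 m/s.
x(9) = -4 + Σ Δx = 250 m.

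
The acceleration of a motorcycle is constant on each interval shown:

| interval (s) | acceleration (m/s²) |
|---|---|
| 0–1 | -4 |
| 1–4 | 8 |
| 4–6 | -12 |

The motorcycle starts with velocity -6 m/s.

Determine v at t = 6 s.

-10 m/s

Δv equals the area under the a-t graph; then v = v₀ + Δv.
0–1 s: -4 × 1 = -4 m/s
1–4 s: 8 × 3 = 24 m/s
4–6 s: -12 × 2 = -24 m/s
Δv = -4 m/s, so v(6) = -6 + (-4) = -10 m/s.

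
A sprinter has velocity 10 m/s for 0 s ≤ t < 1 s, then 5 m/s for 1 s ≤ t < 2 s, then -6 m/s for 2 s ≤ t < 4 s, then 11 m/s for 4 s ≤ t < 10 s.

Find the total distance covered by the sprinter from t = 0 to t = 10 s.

Distance (not displacement) is the total path length: add the absolute areas under v-t.
0–1 s: |10| × 1 = 10 m
1–2 s: |5| × 1 = 5 m
2–4 s: |-6| × 2 = 12 m
4–10 s: |11| × 6 = 66 m
Total distance = 93 m

93 m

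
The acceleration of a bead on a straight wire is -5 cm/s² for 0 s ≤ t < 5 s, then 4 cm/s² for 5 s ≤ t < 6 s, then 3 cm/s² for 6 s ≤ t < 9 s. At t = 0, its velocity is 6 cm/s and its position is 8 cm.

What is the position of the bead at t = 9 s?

On each constant-a segment, Δv = aΔt and Δx = v₀Δt + ½aΔt²; chain segment to segment.
0–5 s: v starts 6 cm/s; Δx = 6·5 + ½·-5·5² = -32.5 cm; v ends -19 cm/s.
5–6 s: v starts -19 cm/s; Δx = -19·1 + ½·4·1² = -17 cm; v ends -15 cm/s.
6–9 s: v starts -15 cm/s; Δx = -15·3 + ½·3·3² = -31.5 cm; v ends -6 cm/s.
x(9) = 8 + Σ Δx = -73 cm.

-73 cm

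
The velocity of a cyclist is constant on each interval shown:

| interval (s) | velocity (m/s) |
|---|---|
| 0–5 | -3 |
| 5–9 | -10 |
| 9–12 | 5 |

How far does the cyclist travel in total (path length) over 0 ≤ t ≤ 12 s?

Total distance travelled is ∫|v| dt — sum the magnitudes of each area piece.
0–5 s: |-3| × 5 = 15 m
5–9 s: |-10| × 4 = 40 m
9–12 s: |5| × 3 = 15 m
Total distance = 70 m

70 m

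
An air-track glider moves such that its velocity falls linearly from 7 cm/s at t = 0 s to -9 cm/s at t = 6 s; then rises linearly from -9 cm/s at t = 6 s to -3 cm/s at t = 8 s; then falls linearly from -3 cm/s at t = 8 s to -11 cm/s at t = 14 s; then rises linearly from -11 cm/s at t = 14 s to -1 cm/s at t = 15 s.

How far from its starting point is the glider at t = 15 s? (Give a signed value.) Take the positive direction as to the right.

-66 cm

Displacement is the signed area under the v-t curve.
0–6 s: ½(7 + -9)(6) = -6 cm
6–8 s: ½(-9 + -3)(2) = -12 cm
8–14 s: ½(-3 + -11)(6) = -42 cm
14–15 s: ½(-11 + -1)(1) = -6 cm
Net displacement = -66 cm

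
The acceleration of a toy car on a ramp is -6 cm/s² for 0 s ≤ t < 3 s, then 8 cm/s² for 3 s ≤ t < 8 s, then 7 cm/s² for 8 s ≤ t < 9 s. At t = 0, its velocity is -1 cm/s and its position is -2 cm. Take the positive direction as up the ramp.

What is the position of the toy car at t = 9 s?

-2.5 cm

On each constant-a segment, Δv = aΔt and Δx = v₀Δt + ½aΔt²; chain segment to segment.
0–3 s: v starts -1 cm/s; Δx = -1·3 + ½·-6·3² = -30 cm; v ends -19 cm/s.
3–8 s: v starts -19 cm/s; Δx = -19·5 + ½·8·5² = 5 cm; v ends 21 cm/s.
8–9 s: v starts 21 cm/s; Δx = 21·1 + ½·7·1² = 24.5 cm; v ends 28 cm/s.
x(9) = -2 + Σ Δx = -2.5 cm.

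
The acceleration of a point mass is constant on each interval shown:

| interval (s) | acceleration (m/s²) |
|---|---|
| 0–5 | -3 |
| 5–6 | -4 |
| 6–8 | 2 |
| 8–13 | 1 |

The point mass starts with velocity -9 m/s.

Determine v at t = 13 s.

-19 m/s

Δv equals the area under the a-t graph; then v = v₀ + Δv.
0–5 s: -3 × 5 = -15 m/s
5–6 s: -4 × 1 = -4 m/s
6–8 s: 2 × 2 = 4 m/s
8–13 s: 1 × 5 = 5 m/s
Δv = -10 m/s, so v(13) = -9 + (-10) = -19 m/s.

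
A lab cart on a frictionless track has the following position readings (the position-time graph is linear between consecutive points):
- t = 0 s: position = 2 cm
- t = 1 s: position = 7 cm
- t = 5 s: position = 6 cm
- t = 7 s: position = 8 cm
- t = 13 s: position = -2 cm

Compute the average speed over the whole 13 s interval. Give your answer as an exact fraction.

18/13 cm/s

Average speed = (total path length)/(elapsed time); on a piecewise-linear x-t graph the path length is Σ|Δx|.
0–1 s: |Δx| = |7 − 2| = 5 cm
1–5 s: |Δx| = |6 − 7| = 1 cm
5–7 s: |Δx| = |8 − 6| = 2 cm
7–13 s: |Δx| = |-2 − 8| = 10 cm
Total path = 18 cm; average speed = 18/13 = 18/13 cm/s.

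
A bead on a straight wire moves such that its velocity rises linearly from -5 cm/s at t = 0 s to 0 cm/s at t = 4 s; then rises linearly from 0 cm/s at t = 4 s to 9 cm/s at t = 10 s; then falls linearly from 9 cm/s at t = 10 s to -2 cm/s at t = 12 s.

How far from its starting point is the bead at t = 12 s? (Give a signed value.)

24 cm

Displacement is the signed area under the v-t curve.
0–4 s: ½(-5 + 0)(4) = -10 cm
4–10 s: ½(0 + 9)(6) = 27 cm
10–12 s: ½(9 + -2)(2) = 7 cm
Net displacement = 24 cm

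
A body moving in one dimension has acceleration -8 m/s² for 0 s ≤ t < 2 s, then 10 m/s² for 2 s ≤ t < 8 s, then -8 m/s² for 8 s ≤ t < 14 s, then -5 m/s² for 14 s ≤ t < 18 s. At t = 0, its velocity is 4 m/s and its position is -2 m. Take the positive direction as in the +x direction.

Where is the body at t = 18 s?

On each constant-a segment, Δv = aΔt and Δx = v₀Δt + ½aΔt²; chain segment to segment.
0–2 s: v starts 4 m/s; Δx = 4·2 + ½·-8·2² = -8 m; v ends -12 m/s.
2–8 s: v starts -12 m/s; Δx = -12·6 + ½·10·6² = 108 m; v ends 48 m/s.
8–14 s: v starts 48 m/s; Δx = 48·6 + ½·-8·6² = 144 m; v ends 0 m/s.
14–18 s: v starts 0 m/s; Δx = 0·4 + ½·-5·4² = -40 m; v ends -20 m/s.
x(18) = -2 + Σ Δx = 202 m.

202 m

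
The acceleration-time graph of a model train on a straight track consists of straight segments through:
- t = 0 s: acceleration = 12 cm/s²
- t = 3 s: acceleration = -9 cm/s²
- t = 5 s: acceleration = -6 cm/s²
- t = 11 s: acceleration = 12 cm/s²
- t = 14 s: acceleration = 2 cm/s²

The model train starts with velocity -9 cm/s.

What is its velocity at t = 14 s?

Δv equals the area under the a-t graph; then v = v₀ + Δv.
0–3 s: ½(12 + -9)(3) = 4.5 cm/s
3–5 s: ½(-9 + -6)(2) = -15 cm/s
5–11 s: ½(-6 + 12)(6) = 18 cm/s
11–14 s: ½(12 + 2)(3) = 21 cm/s
Δv = 28.5 cm/s, so v(14) = -9 + (28.5) = 19.5 cm/s.

19.5 cm/s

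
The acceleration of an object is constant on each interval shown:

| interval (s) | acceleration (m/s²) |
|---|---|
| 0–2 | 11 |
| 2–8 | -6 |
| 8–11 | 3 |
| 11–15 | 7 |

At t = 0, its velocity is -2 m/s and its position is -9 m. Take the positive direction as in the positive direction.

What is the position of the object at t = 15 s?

On each constant-a segment, Δv = aΔt and Δx = v₀Δt + ½aΔt²; chain segment to segment.
0–2 s: v starts -2 m/s; Δx = -2·2 + ½·11·2² = 18 m; v ends 20 m/s.
2–8 s: v starts 20 m/s; Δx = 20·6 + ½·-6·6² = 12 m; v ends -16 m/s.
8–11 s: v starts -16 m/s; Δx = -16·3 + ½·3·3² = -34.5 m; v ends -7 m/s.
11–15 s: v starts -7 m/s; Δx = -7·4 + ½·7·4² = 28 m; v ends 21 m/s.
x(15) = -9 + Σ Δx = 14.5 m.

14.5 m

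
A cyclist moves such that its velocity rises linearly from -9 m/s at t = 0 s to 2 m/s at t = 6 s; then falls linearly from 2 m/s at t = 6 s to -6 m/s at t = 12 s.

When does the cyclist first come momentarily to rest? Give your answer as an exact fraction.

v changes sign on 0–6 s (from -9 to 2); the graph is linear there, so v = 0 at t = 0 + (9)·(6 − 0)/(2 − -9) = 54/11 s.

t = 54/11 s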